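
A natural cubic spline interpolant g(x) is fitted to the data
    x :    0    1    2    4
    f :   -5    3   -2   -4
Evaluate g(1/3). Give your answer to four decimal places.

Put M_i = g'' at the i-th knot. Here h = (1, 1, 2) and Δ = (8, -5, -1), so the interior equations h_(i-1)·M_(i-1) + 2(h_(i-1)+h_i)·M_i + h_i·M_(i+1) = 6(Δ_i − Δ_(i-1)) read
  1·M_0 + 4·M_1 + 1·M_2 = 6(Δ_1 - Δ_0) = -78
  1·M_1 + 6·M_2 + 2·M_3 = 6(Δ_2 - Δ_1) = 24
Natural end conditions: M_0 = M_3 = 0.
Forward elimination and back-substitution give M_0 = 0, M_1 = -492/23, M_2 = 174/23, M_3 = 0.
On [0, 1], g(x) = -5 + 266/23·x + 0·x² - 82/23·x³.
With x = 1/3: g(1/3) = -793/621.

-1.2770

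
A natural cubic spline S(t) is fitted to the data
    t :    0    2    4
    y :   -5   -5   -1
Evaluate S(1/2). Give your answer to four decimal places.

With M_i denoting the second derivative at x_i, h_i = 2, 2, and Δ_i = (y_(i+1) − y_i)/h_i = 0, 2:
  2·M_0 + 8·M_1 + 2·M_2 = 6(Δ_1 - Δ_0) = 12
Natural end conditions: M_0 = M_2 = 0.
Solving the tridiagonal system: M_0 = 0, M_1 = 3/2, M_2 = 0.
On [0, 2], S(t) = -5 - 1/2·t + 0·t² + 1/8·t³.
With t = 1/2: S(1/2) = -335/64.

-5.2344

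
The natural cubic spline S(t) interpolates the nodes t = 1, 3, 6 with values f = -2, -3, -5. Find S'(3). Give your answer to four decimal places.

Write M_i for S''(x_i). With h_i = 2, 3 and divided differences Δ_i = -1/2, -2/3, the continuity of S' gives the tridiagonal system
  2·M_0 + 10·M_1 + 3·M_2 = 6(Δ_1 - Δ_0) = -1
Natural end conditions: M_0 = M_2 = 0.
Solving: M_0 = 0, M_1 = -1/10, M_2 = 0.
On [3, 6], S'(t) = b_1 + 2c_1·(t - 3) + 3d_1·(t - 3)² with b_1 = Δ_1 - h_1(2M_1 + M_2)/6 = -17/30, c_1 = M_1/2 = -1/20, d_1 = (M_2 - M_1)/(6h_1) = 1/180. So S'(3) = -17/30.

-0.5667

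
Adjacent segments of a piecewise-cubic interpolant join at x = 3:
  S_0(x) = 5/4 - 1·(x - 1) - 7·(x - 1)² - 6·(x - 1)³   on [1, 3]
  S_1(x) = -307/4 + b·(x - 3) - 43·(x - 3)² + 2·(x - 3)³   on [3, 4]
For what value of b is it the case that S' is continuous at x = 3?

S_0'(x) = -1 - 14·(x - 1) - 18·(x - 1)², so S_0'(3) = -101. On the right, S_1'(3) = b, so b = -101.

-101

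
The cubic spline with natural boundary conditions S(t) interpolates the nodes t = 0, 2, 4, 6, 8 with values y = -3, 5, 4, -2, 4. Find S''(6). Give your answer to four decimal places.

Let M_i = S''(x_i). Step sizes h_i = 2, 2, 2, 2; slopes of the chords Δ_i = (y_(i+1) - y_i)/h_i = 4, -1/2, -3, 3.
  2·M_0 + 8·M_1 + 2·M_2 = 6(Δ_1 - Δ_0) = -27
  2·M_1 + 8·M_2 + 2·M_3 = 6(Δ_2 - Δ_1) = -15
  2·M_2 + 8·M_3 + 2·M_4 = 6(Δ_3 - Δ_2) = 36
Natural end conditions: M_0 = M_4 = 0.
Solving: M_0 = 0, M_1 = -309/112, M_2 = -69/28, M_3 = 573/112, M_4 = 0.

5.1161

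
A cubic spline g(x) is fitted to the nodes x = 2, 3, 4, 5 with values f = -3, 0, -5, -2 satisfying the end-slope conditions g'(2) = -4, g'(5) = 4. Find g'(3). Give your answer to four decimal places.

Write σ_i for g''(x_i). With h_i = 1, 1, 1 and divided differences Δ_i = 3, -5, 3, the continuity of g' gives the tridiagonal system
  1·σ_0 + 4·σ_1 + 1·σ_2 = 6(Δ_1 - Δ_0) = -48
  1·σ_1 + 4·σ_2 + 1·σ_3 = 6(Δ_2 - Δ_1) = 48
Clamped end conditions give two more equations: 2h_0·σ_0 + h_0·σ_1 = 6(Δ_0 - g'(2)) = 42 and h_2·σ_2 + 2h_2·σ_3 = 6(g'(5) - Δ_2) = 6.
Hence σ_0 = 506/15, σ_1 = -382/15, σ_2 = 302/15, σ_3 = -106/15.
On [3, 4], g'(x) = b_1 + 2c_1·(x - 3) + 3d_1·(x - 3)² with b_1 = Δ_1 - h_1(2σ_1 + σ_2)/6 = 2/15, c_1 = σ_1/2 = -191/15, d_1 = (σ_2 - σ_1)/(6h_1) = 38/5. So g'(3) = 2/15.

0.1333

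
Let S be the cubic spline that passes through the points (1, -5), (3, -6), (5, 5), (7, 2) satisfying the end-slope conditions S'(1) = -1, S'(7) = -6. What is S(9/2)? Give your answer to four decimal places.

2.5188

Let M_i = S''(x_i). Step sizes h_i = 2, 2, 2; slopes of the chords Δ_i = (y_(i+1) - y_i)/h_i = -1/2, 11/2, -3/2.
  2·M_0 + 8·M_1 + 2·M_2 = 6(Δ_1 - Δ_0) = 36
  2·M_1 + 8·M_2 + 2·M_3 = 6(Δ_2 - Δ_1) = -42
Clamped end conditions give two more equations: 2h_0·M_0 + h_0·M_1 = 6(Δ_0 - S'(1)) = 3 and h_2·M_2 + 2h_2·M_3 = 6(S'(7) - Δ_2) = -27.
Solving: M_0 = -77/30, M_1 = 199/30, M_2 = -179/30, M_3 = -113/30.
On [3, 5], S(t) = -6 + 46/15·(t - 3) + 199/60·(t - 3)² - 21/20·(t - 3)³.
With (t - 3) = 3/2: S(9/2) = 403/160.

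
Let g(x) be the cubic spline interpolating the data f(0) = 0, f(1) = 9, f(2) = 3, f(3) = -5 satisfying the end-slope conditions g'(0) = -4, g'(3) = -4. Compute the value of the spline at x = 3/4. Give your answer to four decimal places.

6.5625

Write σ_i for g''(x_i). With h_i = 1, 1, 1 and divided differences Δ_i = 9, -6, -8, the continuity of g' gives the tridiagonal system
  1·σ_0 + 4·σ_1 + 1·σ_2 = 6(Δ_1 - Δ_0) = -90
  1·σ_1 + 4·σ_2 + 1·σ_3 = 6(Δ_2 - Δ_1) = -12
Clamped end conditions give two more equations: 2h_0·σ_0 + h_0·σ_1 = 6(Δ_0 - g'(0)) = 78 and h_2·σ_2 + 2h_2·σ_3 = 6(g'(3) - Δ_2) = 24.
Hence σ_0 = 58, σ_1 = -38, σ_2 = 4, σ_3 = 10.
On [0, 1], g(x) = 0 - 4·x + 29·x² - 16·x³.
With x = 3/4: g(3/4) = 105/16.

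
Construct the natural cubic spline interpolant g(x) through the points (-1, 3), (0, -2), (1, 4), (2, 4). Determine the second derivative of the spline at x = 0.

20

Let M_i = g''(x_i). Step sizes h_i = 1, 1, 1; slopes of the chords Δ_i = (y_(i+1) - y_i)/h_i = -5, 6, 0.
  1·M_0 + 4·M_1 + 1·M_2 = 6(Δ_1 - Δ_0) = 66
  1·M_1 + 4·M_2 + 1·M_3 = 6(Δ_2 - Δ_1) = -36
Natural end conditions: M_0 = M_3 = 0.
Hence M_0 = 0, M_1 = 20, M_2 = -14, M_3 = 0.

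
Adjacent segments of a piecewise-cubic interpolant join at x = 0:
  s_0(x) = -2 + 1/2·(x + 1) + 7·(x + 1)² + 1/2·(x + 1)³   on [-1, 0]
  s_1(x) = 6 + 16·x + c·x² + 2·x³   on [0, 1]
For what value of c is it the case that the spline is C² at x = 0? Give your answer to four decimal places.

s_0''(x) = 14 + 3·(x + 1), so s_0''(0) = 17. On the right, s_1''(0) = 2c, so c = 17/2.

8.5000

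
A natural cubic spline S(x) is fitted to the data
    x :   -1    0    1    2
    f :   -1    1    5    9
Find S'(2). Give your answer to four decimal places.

3.8667

Let M_i = S''(x_i). Step sizes h_i = 1, 1, 1; slopes of the chords Δ_i = (y_(i+1) - y_i)/h_i = 2, 4, 4.
  1·M_0 + 4·M_1 + 1·M_2 = 6(Δ_1 - Δ_0) = 12
  1·M_1 + 4·M_2 + 1·M_3 = 6(Δ_2 - Δ_1) = 0
Natural end conditions: M_0 = M_3 = 0.
Forward elimination and back-substitution give M_0 = 0, M_1 = 16/5, M_2 = -4/5, M_3 = 0.
On [1, 2], S'(x) = b_2 + 2c_2·(x - 1) + 3d_2·(x - 1)² with b_2 = Δ_2 - h_2(2M_2 + M_3)/6 = 64/15, c_2 = M_2/2 = -2/5, d_2 = (M_3 - M_2)/(6h_2) = 2/15. So S'(2) = 58/15.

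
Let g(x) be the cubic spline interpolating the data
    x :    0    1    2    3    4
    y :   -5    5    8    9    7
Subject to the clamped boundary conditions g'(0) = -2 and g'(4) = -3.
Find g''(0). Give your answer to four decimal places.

Write M_i for g''(x_i). With h_i = 1, 1, 1, 1 and divided differences Δ_i = 10, 3, 1, -2, the continuity of g' gives the tridiagonal system
  1·M_0 + 4·M_1 + 1·M_2 = 6(Δ_1 - Δ_0) = -42
  1·M_1 + 4·M_2 + 1·M_3 = 6(Δ_2 - Δ_1) = -12
  1·M_2 + 4·M_3 + 1·M_4 = 6(Δ_3 - Δ_2) = -18
Clamped end conditions give two more equations: 2h_0·M_0 + h_0·M_1 = 6(Δ_0 - g'(0)) = 72 and h_3·M_3 + 2h_3·M_4 = 6(g'(4) - Δ_3) = -6.
Hence M_0 = 191/4, M_1 = -47/2, M_2 = 17/4, M_3 = -11/2, M_4 = -1/4.

47.7500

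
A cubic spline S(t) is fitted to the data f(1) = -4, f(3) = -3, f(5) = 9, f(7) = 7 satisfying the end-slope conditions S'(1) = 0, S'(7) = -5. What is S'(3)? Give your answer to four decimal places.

3.8667

Write M_i for S''(x_i). With h_i = 2, 2, 2 and divided differences Δ_i = 1/2, 6, -1, the continuity of S' gives the tridiagonal system
  2·M_0 + 8·M_1 + 2·M_2 = 6(Δ_1 - Δ_0) = 33
  2·M_1 + 8·M_2 + 2·M_3 = 6(Δ_2 - Δ_1) = -42
Clamped end conditions give two more equations: 2h_0·M_0 + h_0·M_1 = 6(Δ_0 - S'(1)) = 3 and h_2·M_2 + 2h_2·M_3 = 6(S'(7) - Δ_2) = -24.
Forward elimination and back-substitution give M_0 = -71/30, M_1 = 187/30, M_2 = -91/15, M_3 = -89/30.
On [3, 5], S'(t) = b_1 + 2c_1·(t - 3) + 3d_1·(t - 3)² with b_1 = Δ_1 - h_1(2M_1 + M_2)/6 = 58/15, c_1 = M_1/2 = 187/60, d_1 = (M_2 - M_1)/(6h_1) = -41/40. So S'(3) = 58/15.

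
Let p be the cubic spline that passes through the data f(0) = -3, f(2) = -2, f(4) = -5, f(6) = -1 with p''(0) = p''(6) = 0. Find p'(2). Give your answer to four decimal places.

-1.0333

Write σ_i for p''(x_i). With h_i = 2, 2, 2 and divided differences Δ_i = 1/2, -3/2, 2, the continuity of p' gives the tridiagonal system
  2·σ_0 + 8·σ_1 + 2·σ_2 = 6(Δ_1 - Δ_0) = -12
  2·σ_1 + 8·σ_2 + 2·σ_3 = 6(Δ_2 - Δ_1) = 21
Natural end conditions: σ_0 = σ_3 = 0.
Solving the tridiagonal system: σ_0 = 0, σ_1 = -23/10, σ_2 = 16/5, σ_3 = 0.
On [2, 4], p'(x) = b_1 + 2c_1·(x - 2) + 3d_1·(x - 2)² with b_1 = Δ_1 - h_1(2σ_1 + σ_2)/6 = -31/30, c_1 = σ_1/2 = -23/20, d_1 = (σ_2 - σ_1)/(6h_1) = 11/24. So p'(2) = -31/30.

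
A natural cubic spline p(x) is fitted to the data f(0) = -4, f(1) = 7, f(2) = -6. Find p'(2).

Let m_i = p''(x_i). Step sizes h_i = 1, 1; slopes of the chords Δ_i = (y_(i+1) - y_i)/h_i = 11, -13.
  1·m_0 + 4·m_1 + 1·m_2 = 6(Δ_1 - Δ_0) = -144
Natural end conditions: m_0 = m_2 = 0.
Solving the tridiagonal system: m_0 = 0, m_1 = -36, m_2 = 0.
On [1, 2], p'(x) = b_1 + 2c_1·(x - 1) + 3d_1·(x - 1)² with b_1 = Δ_1 - h_1(2m_1 + m_2)/6 = -1, c_1 = m_1/2 = -18, d_1 = (m_2 - m_1)/(6h_1) = 6. So p'(2) = -19.

-19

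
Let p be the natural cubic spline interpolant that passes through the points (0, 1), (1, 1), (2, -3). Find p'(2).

Let σ_i = p''(x_i). Step sizes h_i = 1, 1; slopes of the chords Δ_i = (y_(i+1) - y_i)/h_i = 0, -4.
  1·σ_0 + 4·σ_1 + 1·σ_2 = 6(Δ_1 - Δ_0) = -24
Natural end conditions: σ_0 = σ_2 = 0.
Hence σ_0 = 0, σ_1 = -6, σ_2 = 0.
On [1, 2], p'(x) = b_1 + 2c_1·(x - 1) + 3d_1·(x - 1)² with b_1 = Δ_1 - h_1(2σ_1 + σ_2)/6 = -2, c_1 = σ_1/2 = -3, d_1 = (σ_2 - σ_1)/(6h_1) = 1. So p'(2) = -5.

-5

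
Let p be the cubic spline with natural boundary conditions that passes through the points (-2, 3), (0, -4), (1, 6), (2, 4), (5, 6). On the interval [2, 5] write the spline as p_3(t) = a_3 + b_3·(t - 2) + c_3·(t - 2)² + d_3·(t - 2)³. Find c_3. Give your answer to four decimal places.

2.4747

Put σ_i = p'' at the i-th knot. Here h = (2, 1, 1, 3) and Δ = (-7/2, 10, -2, 2/3), so the interior equations h_(i-1)·σ_(i-1) + 2(h_(i-1)+h_i)·σ_i + h_i·σ_(i+1) = 6(Δ_i − Δ_(i-1)) read
  2·σ_0 + 6·σ_1 + 1·σ_2 = 6(Δ_1 - Δ_0) = 81
  1·σ_1 + 4·σ_2 + 1·σ_3 = 6(Δ_2 - Δ_1) = -72
  1·σ_2 + 8·σ_3 + 3·σ_4 = 6(Δ_3 - Δ_2) = 16
Natural end conditions: σ_0 = σ_4 = 0.
Hence σ_0 = 0, σ_1 = 3103/178, σ_2 = -2100/89, σ_3 = 881/178, σ_4 = 0.
On [2, 5], with p_3(t) = a_3 + b_3·(t - 2) + c_3·(t - 2)² + d_3·(t - 2)³: c_3 = σ_3/2 = 881/356, d_3 = (σ_4 - σ_3)/(6h_3) = -881/3204, b_3 = Δ_3 - h_3(2σ_3 + σ_4)/6 = -2287/534.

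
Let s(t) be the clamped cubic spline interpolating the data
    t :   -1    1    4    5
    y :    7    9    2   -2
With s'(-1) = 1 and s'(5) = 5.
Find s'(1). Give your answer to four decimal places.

Put σ_i = s'' at the i-th knot. Here h = (2, 3, 1) and Δ = (1, -7/3, -4), so the interior equations h_(i-1)·σ_(i-1) + 2(h_(i-1)+h_i)·σ_i + h_i·σ_(i+1) = 6(Δ_i − Δ_(i-1)) read
  2·σ_0 + 10·σ_1 + 3·σ_2 = 6(Δ_1 - Δ_0) = -20
  3·σ_1 + 8·σ_2 + 1·σ_3 = 6(Δ_2 - Δ_1) = -10
Clamped end conditions give two more equations: 2h_0·σ_0 + h_0·σ_1 = 6(Δ_0 - s'(-1)) = 0 and h_2·σ_2 + 2h_2·σ_3 = 6(s'(5) - Δ_2) = 54.
Solving the tridiagonal system: σ_0 = 1/3, σ_1 = -2/3, σ_2 = -14/3, σ_3 = 88/3.
On [1, 4], s'(t) = b_1 + 2c_1·(t - 1) + 3d_1·(t - 1)² with b_1 = Δ_1 - h_1(2σ_1 + σ_2)/6 = 2/3, c_1 = σ_1/2 = -1/3, d_1 = (σ_2 - σ_1)/(6h_1) = -2/9. So s'(1) = 2/3.

0.6667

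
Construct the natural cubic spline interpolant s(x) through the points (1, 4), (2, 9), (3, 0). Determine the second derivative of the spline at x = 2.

-21

Put σ_i = s'' at the i-th knot. Here h = (1, 1) and Δ = (5, -9), so the interior equations h_(i-1)·σ_(i-1) + 2(h_(i-1)+h_i)·σ_i + h_i·σ_(i+1) = 6(Δ_i − Δ_(i-1)) read
  1·σ_0 + 4·σ_1 + 1·σ_2 = 6(Δ_1 - Δ_0) = -84
Natural end conditions: σ_0 = σ_2 = 0.
Solving: σ_0 = 0, σ_1 = -21, σ_2 = 0.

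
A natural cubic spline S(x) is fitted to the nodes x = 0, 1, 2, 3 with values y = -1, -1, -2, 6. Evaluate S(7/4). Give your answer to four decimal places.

Write σ_i for S''(x_i). With h_i = 1, 1, 1 and divided differences Δ_i = 0, -1, 8, the continuity of S' gives the tridiagonal system
  1·σ_0 + 4·σ_1 + 1·σ_2 = 6(Δ_1 - Δ_0) = -6
  1·σ_1 + 4·σ_2 + 1·σ_3 = 6(Δ_2 - Δ_1) = 54
Natural end conditions: σ_0 = σ_3 = 0.
Forward elimination and back-substitution give σ_0 = 0, σ_1 = -26/5, σ_2 = 74/5, σ_3 = 0.
On [1, 2], S(x) = -1 - 26/15·(x - 1) - 13/5·(x - 1)² + 10/3·(x - 1)³.
With (x - 1) = 3/4: S(7/4) = -377/160.

-2.3563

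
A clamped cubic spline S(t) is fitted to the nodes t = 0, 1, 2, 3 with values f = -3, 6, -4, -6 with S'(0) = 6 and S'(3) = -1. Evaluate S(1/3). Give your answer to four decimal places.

Write M_i for S''(x_i). With h_i = 1, 1, 1 and divided differences Δ_i = 9, -10, -2, the continuity of S' gives the tridiagonal system
  1·M_0 + 4·M_1 + 1·M_2 = 6(Δ_1 - Δ_0) = -114
  1·M_1 + 4·M_2 + 1·M_3 = 6(Δ_2 - Δ_1) = 48
Clamped end conditions give two more equations: 2h_0·M_0 + h_0·M_1 = 6(Δ_0 - S'(0)) = 18 and h_2·M_2 + 2h_2·M_3 = 6(S'(3) - Δ_2) = 6.
Solving the tridiagonal system: M_0 = 452/15, M_1 = -634/15, M_2 = 374/15, M_3 = -142/15.
On [0, 1], S(t) = -3 + 6·t + 226/15·t² - 181/15·t³.
With t = 1/3: S(1/3) = 92/405.

0.2272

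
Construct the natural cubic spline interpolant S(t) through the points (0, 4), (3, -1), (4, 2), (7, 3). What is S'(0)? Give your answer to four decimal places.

-3.5714

With m_i denoting the second derivative at x_i, h_i = 3, 1, 3, and Δ_i = (y_(i+1) − y_i)/h_i = -5/3, 3, 1/3:
  3·m_0 + 8·m_1 + 1·m_2 = 6(Δ_1 - Δ_0) = 28
  1·m_1 + 8·m_2 + 3·m_3 = 6(Δ_2 - Δ_1) = -16
Natural end conditions: m_0 = m_3 = 0.
Solving the tridiagonal system: m_0 = 0, m_1 = 80/21, m_2 = -52/21, m_3 = 0.
On [0, 3], S'(t) = b_0 + 2c_0·t + 3d_0·t² with b_0 = Δ_0 - h_0(2m_0 + m_1)/6 = -25/7, c_0 = m_0/2 = 0, d_0 = (m_1 - m_0)/(6h_0) = 40/189. So S'(0) = -25/7.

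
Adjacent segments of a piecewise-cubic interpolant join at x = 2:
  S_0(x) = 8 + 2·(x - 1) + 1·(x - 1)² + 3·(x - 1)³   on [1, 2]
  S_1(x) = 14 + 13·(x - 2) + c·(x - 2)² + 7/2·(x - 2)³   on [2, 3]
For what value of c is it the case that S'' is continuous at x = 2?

S_0''(x) = 2 + 18·(x - 1), so S_0''(2) = 20. On the right, S_1''(2) = 2c, so c = 10.

10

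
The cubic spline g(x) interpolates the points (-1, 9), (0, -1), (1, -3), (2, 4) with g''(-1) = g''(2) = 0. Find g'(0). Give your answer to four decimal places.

Write σ_i for g''(x_i). With h_i = 1, 1, 1 and divided differences Δ_i = -10, -2, 7, the continuity of g' gives the tridiagonal system
  1·σ_0 + 4·σ_1 + 1·σ_2 = 6(Δ_1 - Δ_0) = 48
  1·σ_1 + 4·σ_2 + 1·σ_3 = 6(Δ_2 - Δ_1) = 54
Natural end conditions: σ_0 = σ_3 = 0.
Solving the tridiagonal system: σ_0 = 0, σ_1 = 46/5, σ_2 = 56/5, σ_3 = 0.
On [0, 1], g'(x) = b_1 + 2c_1·x + 3d_1·x² with b_1 = Δ_1 - h_1(2σ_1 + σ_2)/6 = -104/15, c_1 = σ_1/2 = 23/5, d_1 = (σ_2 - σ_1)/(6h_1) = 1/3. So g'(0) = -104/15.

-6.9333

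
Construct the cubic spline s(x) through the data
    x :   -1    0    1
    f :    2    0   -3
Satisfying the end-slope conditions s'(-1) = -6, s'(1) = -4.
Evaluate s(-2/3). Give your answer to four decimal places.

With M_i denoting the second derivative at x_i, h_i = 1, 1, and Δ_i = (y_(i+1) − y_i)/h_i = -2, -3:
  1·M_0 + 4·M_1 + 1·M_2 = 6(Δ_1 - Δ_0) = -6
Clamped end conditions give two more equations: 2h_0·M_0 + h_0·M_1 = 6(Δ_0 - s'(-1)) = 24 and h_1·M_1 + 2h_1·M_2 = 6(s'(1) - Δ_1) = -6.
Solving the tridiagonal system: M_0 = 29/2, M_1 = -5, M_2 = -1/2.
On [-1, 0], s(x) = 2 - 6·(x + 1) + 29/4·(x + 1)² - 13/4·(x + 1)³.
With (x + 1) = 1/3: s(-2/3) = 37/54.

0.6852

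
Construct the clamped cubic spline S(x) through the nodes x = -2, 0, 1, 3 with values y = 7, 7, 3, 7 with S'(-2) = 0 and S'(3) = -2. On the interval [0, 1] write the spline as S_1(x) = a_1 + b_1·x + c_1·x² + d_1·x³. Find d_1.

3

Write M_i for S''(x_i). With h_i = 2, 1, 2 and divided differences Δ_i = 0, -4, 2, the continuity of S' gives the tridiagonal system
  2·M_0 + 6·M_1 + 1·M_2 = 6(Δ_1 - Δ_0) = -24
  1·M_1 + 6·M_2 + 2·M_3 = 6(Δ_2 - Δ_1) = 36
Clamped end conditions give two more equations: 2h_0·M_0 + h_0·M_1 = 6(Δ_0 - S'(-2)) = 0 and h_2·M_2 + 2h_2·M_3 = 6(S'(3) - Δ_2) = -24.
Solving: M_0 = 7/2, M_1 = -7, M_2 = 11, M_3 = -23/2.
On [0, 1], with S_1(x) = a_1 + b_1·x + c_1·x² + d_1·x³: c_1 = M_1/2 = -7/2, d_1 = (M_2 - M_1)/(6h_1) = 3, b_1 = Δ_1 - h_1(2M_1 + M_2)/6 = -7/2.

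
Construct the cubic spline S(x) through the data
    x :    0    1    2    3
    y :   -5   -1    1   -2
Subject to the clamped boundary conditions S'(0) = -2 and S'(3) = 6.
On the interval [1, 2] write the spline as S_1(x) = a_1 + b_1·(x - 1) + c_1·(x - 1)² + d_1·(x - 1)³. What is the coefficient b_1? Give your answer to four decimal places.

5.9333

Write m_i for S''(x_i). With h_i = 1, 1, 1 and divided differences Δ_i = 4, 2, -3, the continuity of S' gives the tridiagonal system
  1·m_0 + 4·m_1 + 1·m_2 = 6(Δ_1 - Δ_0) = -12
  1·m_1 + 4·m_2 + 1·m_3 = 6(Δ_2 - Δ_1) = -30
Clamped end conditions give two more equations: 2h_0·m_0 + h_0·m_1 = 6(Δ_0 - S'(0)) = 36 and h_2·m_2 + 2h_2·m_3 = 6(S'(3) - Δ_2) = 54.
Solving the tridiagonal system: m_0 = 302/15, m_1 = -64/15, m_2 = -226/15, m_3 = 518/15.
On [1, 2], with S_1(x) = a_1 + b_1·(x - 1) + c_1·(x - 1)² + d_1·(x - 1)³: c_1 = m_1/2 = -32/15, d_1 = (m_2 - m_1)/(6h_1) = -9/5, b_1 = Δ_1 - h_1(2m_1 + m_2)/6 = 89/15.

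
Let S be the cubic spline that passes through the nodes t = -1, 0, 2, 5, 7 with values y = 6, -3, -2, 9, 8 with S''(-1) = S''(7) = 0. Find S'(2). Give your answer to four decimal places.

4.1607

Let m_i = S''(x_i). Step sizes h_i = 1, 2, 3, 2; slopes of the chords Δ_i = (y_(i+1) - y_i)/h_i = -9, 1/2, 11/3, -1/2.
  1·m_0 + 6·m_1 + 2·m_2 = 6(Δ_1 - Δ_0) = 57
  2·m_1 + 10·m_2 + 3·m_3 = 6(Δ_2 - Δ_1) = 19
  3·m_2 + 10·m_3 + 2·m_4 = 6(Δ_3 - Δ_2) = -25
Natural end conditions: m_0 = m_4 = 0.
Hence m_0 = 0, m_1 = 4657/506, m_2 = 225/253, m_3 = -700/253, m_4 = 0.
On [2, 5], S'(t) = b_2 + 2c_2·(t - 2) + 3d_2·(t - 2)² with b_2 = Δ_2 - h_2(2m_2 + m_3)/6 = 3158/759, c_2 = m_2/2 = 225/506, d_2 = (m_3 - m_2)/(6h_2) = -925/4554. So S'(2) = 3158/759.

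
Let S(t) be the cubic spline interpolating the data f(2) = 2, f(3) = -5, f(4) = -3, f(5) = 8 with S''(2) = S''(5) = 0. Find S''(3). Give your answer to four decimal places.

With M_i denoting the second derivative at x_i, h_i = 1, 1, 1, and Δ_i = (y_(i+1) − y_i)/h_i = -7, 2, 11:
  1·M_0 + 4·M_1 + 1·M_2 = 6(Δ_1 - Δ_0) = 54
  1·M_1 + 4·M_2 + 1·M_3 = 6(Δ_2 - Δ_1) = 54
Natural end conditions: M_0 = M_3 = 0.
Solving the tridiagonal system: M_0 = 0, M_1 = 54/5, M_2 = 54/5, M_3 = 0.

10.8000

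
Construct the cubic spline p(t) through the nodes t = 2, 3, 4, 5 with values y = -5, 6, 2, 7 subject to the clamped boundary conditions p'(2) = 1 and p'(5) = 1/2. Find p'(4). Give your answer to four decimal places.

Write m_i for p''(x_i). With h_i = 1, 1, 1 and divided differences Δ_i = 11, -4, 5, the continuity of p' gives the tridiagonal system
  1·m_0 + 4·m_1 + 1·m_2 = 6(Δ_1 - Δ_0) = -90
  1·m_1 + 4·m_2 + 1·m_3 = 6(Δ_2 - Δ_1) = 54
Clamped end conditions give two more equations: 2h_0·m_0 + h_0·m_1 = 6(Δ_0 - p'(2)) = 60 and h_2·m_2 + 2h_2·m_3 = 6(p'(5) - Δ_2) = -27.
Solving: m_0 = 155/3, m_1 = -130/3, m_2 = 95/3, m_3 = -88/3.
On [4, 5], p'(t) = b_2 + 2c_2·(t - 4) + 3d_2·(t - 4)² with b_2 = Δ_2 - h_2(2m_2 + m_3)/6 = -2/3, c_2 = m_2/2 = 95/6, d_2 = (m_3 - m_2)/(6h_2) = -61/6. So p'(4) = -2/3.

-0.6667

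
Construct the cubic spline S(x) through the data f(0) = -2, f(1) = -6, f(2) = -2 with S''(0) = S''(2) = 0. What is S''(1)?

Write σ_i for S''(x_i). With h_i = 1, 1 and divided differences Δ_i = -4, 4, the continuity of S' gives the tridiagonal system
  1·σ_0 + 4·σ_1 + 1·σ_2 = 6(Δ_1 - Δ_0) = 48
Natural end conditions: σ_0 = σ_2 = 0.
Hence σ_0 = 0, σ_1 = 12, σ_2 = 0.

12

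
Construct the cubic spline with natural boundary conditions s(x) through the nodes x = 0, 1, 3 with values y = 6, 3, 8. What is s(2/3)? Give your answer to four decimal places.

3.6605

Put σ_i = s'' at the i-th knot. Here h = (1, 2) and Δ = (-3, 5/2), so the interior equations h_(i-1)·σ_(i-1) + 2(h_(i-1)+h_i)·σ_i + h_i·σ_(i+1) = 6(Δ_i − Δ_(i-1)) read
  1·σ_0 + 6·σ_1 + 2·σ_2 = 6(Δ_1 - Δ_0) = 33
Natural end conditions: σ_0 = σ_2 = 0.
Forward elimination and back-substitution give σ_0 = 0, σ_1 = 11/2, σ_2 = 0.
On [0, 1], s(x) = 6 - 47/12·x + 0·x² + 11/12·x³.
With x = 2/3: s(2/3) = 593/162.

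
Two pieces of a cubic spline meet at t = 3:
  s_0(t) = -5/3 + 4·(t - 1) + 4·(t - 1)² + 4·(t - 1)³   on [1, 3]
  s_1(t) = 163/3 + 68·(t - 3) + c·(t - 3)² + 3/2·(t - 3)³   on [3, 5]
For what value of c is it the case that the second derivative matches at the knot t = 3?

s_0''(t) = 8 + 24·(t - 1), so s_0''(3) = 56. On the right, s_1''(3) = 2c, so c = 28.

28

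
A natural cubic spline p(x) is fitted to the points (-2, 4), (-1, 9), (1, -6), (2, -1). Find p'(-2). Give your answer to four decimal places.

8.1250

Put M_i = p'' at the i-th knot. Here h = (1, 2, 1) and Δ = (5, -15/2, 5), so the interior equations h_(i-1)·M_(i-1) + 2(h_(i-1)+h_i)·M_i + h_i·M_(i+1) = 6(Δ_i − Δ_(i-1)) read
  1·M_0 + 6·M_1 + 2·M_2 = 6(Δ_1 - Δ_0) = -75
  2·M_1 + 6·M_2 + 1·M_3 = 6(Δ_2 - Δ_1) = 75
Natural end conditions: M_0 = M_3 = 0.
Hence M_0 = 0, M_1 = -75/4, M_2 = 75/4, M_3 = 0.
On [-2, -1], p'(x) = b_0 + 2c_0·(x + 2) + 3d_0·(x + 2)² with b_0 = Δ_0 - h_0(2M_0 + M_1)/6 = 65/8, c_0 = M_0/2 = 0, d_0 = (M_1 - M_0)/(6h_0) = -25/8. So p'(-2) = 65/8.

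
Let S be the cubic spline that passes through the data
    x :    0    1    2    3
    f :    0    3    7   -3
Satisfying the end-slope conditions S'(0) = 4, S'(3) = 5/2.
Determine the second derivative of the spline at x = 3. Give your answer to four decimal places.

Let M_i = S''(x_i). Step sizes h_i = 1, 1, 1; slopes of the chords Δ_i = (y_(i+1) - y_i)/h_i = 3, 4, -10.
  1·M_0 + 4·M_1 + 1·M_2 = 6(Δ_1 - Δ_0) = 6
  1·M_1 + 4·M_2 + 1·M_3 = 6(Δ_2 - Δ_1) = -84
Clamped end conditions give two more equations: 2h_0·M_0 + h_0·M_1 = 6(Δ_0 - S'(0)) = -6 and h_2·M_2 + 2h_2·M_3 = 6(S'(3) - Δ_2) = 75.
Forward elimination and back-substitution give M_0 = -49/5, M_1 = 68/5, M_2 = -193/5, M_3 = 284/5.

56.8000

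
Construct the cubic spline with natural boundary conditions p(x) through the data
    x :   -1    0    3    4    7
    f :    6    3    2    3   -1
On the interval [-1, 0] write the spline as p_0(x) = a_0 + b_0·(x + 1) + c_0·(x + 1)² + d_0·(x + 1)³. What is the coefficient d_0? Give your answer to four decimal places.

0.2986

Put σ_i = p'' at the i-th knot. Here h = (1, 3, 1, 3) and Δ = (-3, -1/3, 1, -4/3), so the interior equations h_(i-1)·σ_(i-1) + 2(h_(i-1)+h_i)·σ_i + h_i·σ_(i+1) = 6(Δ_i − Δ_(i-1)) read
  1·σ_0 + 8·σ_1 + 3·σ_2 = 6(Δ_1 - Δ_0) = 16
  3·σ_1 + 8·σ_2 + 1·σ_3 = 6(Δ_2 - Δ_1) = 8
  1·σ_2 + 8·σ_3 + 3·σ_4 = 6(Δ_3 - Δ_2) = -14
Natural end conditions: σ_0 = σ_4 = 0.
Solving the tridiagonal system: σ_0 = 0, σ_1 = 43/24, σ_2 = 5/9, σ_3 = -131/72, σ_4 = 0.
On [-1, 0], with p_0(x) = a_0 + b_0·(x + 1) + c_0·(x + 1)² + d_0·(x + 1)³: c_0 = σ_0/2 = 0, d_0 = (σ_1 - σ_0)/(6h_0) = 43/144, b_0 = Δ_0 - h_0(2σ_0 + σ_1)/6 = -475/144.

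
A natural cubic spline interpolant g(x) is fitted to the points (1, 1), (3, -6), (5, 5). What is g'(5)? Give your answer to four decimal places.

Let M_i = g''(x_i). Step sizes h_i = 2, 2; slopes of the chords Δ_i = (y_(i+1) - y_i)/h_i = -7/2, 11/2.
  2·M_0 + 8·M_1 + 2·M_2 = 6(Δ_1 - Δ_0) = 54
Natural end conditions: M_0 = M_2 = 0.
Solving: M_0 = 0, M_1 = 27/4, M_2 = 0.
On [3, 5], g'(x) = b_1 + 2c_1·(x - 3) + 3d_1·(x - 3)² with b_1 = Δ_1 - h_1(2M_1 + M_2)/6 = 1, c_1 = M_1/2 = 27/8, d_1 = (M_2 - M_1)/(6h_1) = -9/16. So g'(5) = 31/4.

7.7500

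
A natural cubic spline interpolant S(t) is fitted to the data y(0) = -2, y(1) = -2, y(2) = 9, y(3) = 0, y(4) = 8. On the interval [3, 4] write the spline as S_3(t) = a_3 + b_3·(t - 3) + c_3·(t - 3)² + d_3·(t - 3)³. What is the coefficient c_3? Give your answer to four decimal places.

Let M_i = S''(x_i). Step sizes h_i = 1, 1, 1, 1; slopes of the chords Δ_i = (y_(i+1) - y_i)/h_i = 0, 11, -9, 8.
  1·M_0 + 4·M_1 + 1·M_2 = 6(Δ_1 - Δ_0) = 66
  1·M_1 + 4·M_2 + 1·M_3 = 6(Δ_2 - Δ_1) = -120
  1·M_2 + 4·M_3 + 1·M_4 = 6(Δ_3 - Δ_2) = 102
Natural end conditions: M_0 = M_4 = 0.
Solving the tridiagonal system: M_0 = 0, M_1 = 393/14, M_2 = -324/7, M_3 = 519/14, M_4 = 0.
On [3, 4], with S_3(t) = a_3 + b_3·(t - 3) + c_3·(t - 3)² + d_3·(t - 3)³: c_3 = M_3/2 = 519/28, d_3 = (M_4 - M_3)/(6h_3) = -173/28, b_3 = Δ_3 - h_3(2M_3 + M_4)/6 = -61/14.

18.5357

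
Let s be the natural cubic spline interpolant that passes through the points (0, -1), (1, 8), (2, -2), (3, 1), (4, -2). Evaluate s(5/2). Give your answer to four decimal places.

-1.4844

Write σ_i for s''(x_i). With h_i = 1, 1, 1, 1 and divided differences Δ_i = 9, -10, 3, -3, the continuity of s' gives the tridiagonal system
  1·σ_0 + 4·σ_1 + 1·σ_2 = 6(Δ_1 - Δ_0) = -114
  1·σ_1 + 4·σ_2 + 1·σ_3 = 6(Δ_2 - Δ_1) = 78
  1·σ_2 + 4·σ_3 + 1·σ_4 = 6(Δ_3 - Δ_2) = -36
Natural end conditions: σ_0 = σ_4 = 0.
Hence σ_0 = 0, σ_1 = -147/4, σ_2 = 33, σ_3 = -69/4, σ_4 = 0.
On [2, 3], s(x) = -2 - 41/8·(x - 2) + 33/2·(x - 2)² - 67/8·(x - 2)³.
With (x - 2) = 1/2: s(5/2) = -95/64.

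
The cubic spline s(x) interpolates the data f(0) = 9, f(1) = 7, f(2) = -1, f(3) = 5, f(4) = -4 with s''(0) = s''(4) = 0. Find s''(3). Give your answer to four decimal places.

-30.7500

With M_i denoting the second derivative at x_i, h_i = 1, 1, 1, 1, and Δ_i = (y_(i+1) − y_i)/h_i = -2, -8, 6, -9:
  1·M_0 + 4·M_1 + 1·M_2 = 6(Δ_1 - Δ_0) = -36
  1·M_1 + 4·M_2 + 1·M_3 = 6(Δ_2 - Δ_1) = 84
  1·M_2 + 4·M_3 + 1·M_4 = 6(Δ_3 - Δ_2) = -90
Natural end conditions: M_0 = M_4 = 0.
Solving: M_0 = 0, M_1 = -69/4, M_2 = 33, M_3 = -123/4, M_4 = 0.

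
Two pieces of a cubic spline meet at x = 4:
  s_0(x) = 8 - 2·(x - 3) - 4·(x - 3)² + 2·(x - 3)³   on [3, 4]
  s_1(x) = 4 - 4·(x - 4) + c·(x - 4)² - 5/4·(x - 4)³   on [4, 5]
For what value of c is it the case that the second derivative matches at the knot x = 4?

2

s_0''(x) = -8 + 12·(x - 3), so s_0''(4) = 4. On the right, s_1''(4) = 2c, so c = 2.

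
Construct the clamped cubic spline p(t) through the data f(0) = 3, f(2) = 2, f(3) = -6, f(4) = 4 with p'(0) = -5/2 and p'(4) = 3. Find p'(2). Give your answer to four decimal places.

-8.8182

Put M_i = p'' at the i-th knot. Here h = (2, 1, 1) and Δ = (-1/2, -8, 10), so the interior equations h_(i-1)·M_(i-1) + 2(h_(i-1)+h_i)·M_i + h_i·M_(i+1) = 6(Δ_i − Δ_(i-1)) read
  2·M_0 + 6·M_1 + 1·M_2 = 6(Δ_1 - Δ_0) = -45
  1·M_1 + 4·M_2 + 1·M_3 = 6(Δ_2 - Δ_1) = 108
Clamped end conditions give two more equations: 2h_0·M_0 + h_0·M_1 = 6(Δ_0 - p'(0)) = 12 and h_2·M_2 + 2h_2·M_3 = 6(p'(4) - Δ_2) = -42.
Hence M_0 = 271/22, M_1 = -205/11, M_2 = 464/11, M_3 = -463/11.
On [2, 3], p'(t) = b_1 + 2c_1·(t - 2) + 3d_1·(t - 2)² with b_1 = Δ_1 - h_1(2M_1 + M_2)/6 = -97/11, c_1 = M_1/2 = -205/22, d_1 = (M_2 - M_1)/(6h_1) = 223/22. So p'(2) = -97/11.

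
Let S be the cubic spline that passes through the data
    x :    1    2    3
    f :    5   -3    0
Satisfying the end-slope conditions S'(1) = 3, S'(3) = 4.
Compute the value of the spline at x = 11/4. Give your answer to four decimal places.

-1.2891

With σ_i denoting the second derivative at x_i, h_i = 1, 1, and Δ_i = (y_(i+1) − y_i)/h_i = -8, 3:
  1·σ_0 + 4·σ_1 + 1·σ_2 = 6(Δ_1 - Δ_0) = 66
Clamped end conditions give two more equations: 2h_0·σ_0 + h_0·σ_1 = 6(Δ_0 - S'(1)) = -66 and h_1·σ_1 + 2h_1·σ_2 = 6(S'(3) - Δ_1) = 6.
Hence σ_0 = -49, σ_1 = 32, σ_2 = -13.
On [2, 3], S(x) = -3 - 11/2·(x - 2) + 16·(x - 2)² - 15/2·(x - 2)³.
With (x - 2) = 3/4: S(11/4) = -165/128.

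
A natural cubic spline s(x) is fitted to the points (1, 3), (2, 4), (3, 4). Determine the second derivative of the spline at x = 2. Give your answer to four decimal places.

-1.5000

Write m_i for s''(x_i). With h_i = 1, 1 and divided differences Δ_i = 1, 0, the continuity of s' gives the tridiagonal system
  1·m_0 + 4·m_1 + 1·m_2 = 6(Δ_1 - Δ_0) = -6
Natural end conditions: m_0 = m_2 = 0.
Forward elimination and back-substitution give m_0 = 0, m_1 = -3/2, m_2 = 0.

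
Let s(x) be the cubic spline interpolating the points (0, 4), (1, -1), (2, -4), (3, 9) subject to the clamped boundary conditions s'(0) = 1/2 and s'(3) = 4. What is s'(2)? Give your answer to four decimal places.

Write m_i for s''(x_i). With h_i = 1, 1, 1 and divided differences Δ_i = -5, -3, 13, the continuity of s' gives the tridiagonal system
  1·m_0 + 4·m_1 + 1·m_2 = 6(Δ_1 - Δ_0) = 12
  1·m_1 + 4·m_2 + 1·m_3 = 6(Δ_2 - Δ_1) = 96
Clamped end conditions give two more equations: 2h_0·m_0 + h_0·m_1 = 6(Δ_0 - s'(0)) = -33 and h_2·m_2 + 2h_2·m_3 = 6(s'(3) - Δ_2) = -54.
Solving the tridiagonal system: m_0 = -232/15, m_1 = -31/15, m_2 = 536/15, m_3 = -673/15.
On [2, 3], s'(x) = b_2 + 2c_2·(x - 2) + 3d_2·(x - 2)² with b_2 = Δ_2 - h_2(2m_2 + m_3)/6 = 257/30, c_2 = m_2/2 = 268/15, d_2 = (m_3 - m_2)/(6h_2) = -403/30. So s'(2) = 257/30.

8.5667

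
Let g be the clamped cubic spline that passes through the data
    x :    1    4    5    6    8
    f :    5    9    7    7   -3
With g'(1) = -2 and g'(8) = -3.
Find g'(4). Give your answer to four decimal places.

Put m_i = g'' at the i-th knot. Here h = (3, 1, 1, 2) and Δ = (4/3, -2, 0, -5), so the interior equations h_(i-1)·m_(i-1) + 2(h_(i-1)+h_i)·m_i + h_i·m_(i+1) = 6(Δ_i − Δ_(i-1)) read
  3·m_0 + 8·m_1 + 1·m_2 = 6(Δ_1 - Δ_0) = -20
  1·m_1 + 4·m_2 + 1·m_3 = 6(Δ_2 - Δ_1) = 12
  1·m_2 + 6·m_3 + 2·m_4 = 6(Δ_3 - Δ_2) = -30
Clamped end conditions give two more equations: 2h_0·m_0 + h_0·m_1 = 6(Δ_0 - g'(1)) = 20 and h_3·m_3 + 2h_3·m_4 = 6(g'(8) - Δ_3) = 12.
Solving: m_0 = 1456/237, m_1 = -444/79, m_2 = 516/79, m_3 = -672/79, m_4 = 573/79.
On [4, 5], g'(x) = b_1 + 2c_1·(x - 4) + 3d_1·(x - 4)² with b_1 = Δ_1 - h_1(2m_1 + m_2)/6 = -96/79, c_1 = m_1/2 = -222/79, d_1 = (m_2 - m_1)/(6h_1) = 160/79. So g'(4) = -96/79.

-1.2152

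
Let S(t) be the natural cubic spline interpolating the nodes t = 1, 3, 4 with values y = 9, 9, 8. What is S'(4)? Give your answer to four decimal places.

With σ_i denoting the second derivative at x_i, h_i = 2, 1, and Δ_i = (y_(i+1) − y_i)/h_i = 0, -1:
  2·σ_0 + 6·σ_1 + 1·σ_2 = 6(Δ_1 - Δ_0) = -6
Natural end conditions: σ_0 = σ_2 = 0.
Solving: σ_0 = 0, σ_1 = -1, σ_2 = 0.
On [3, 4], S'(t) = b_1 + 2c_1·(t - 3) + 3d_1·(t - 3)² with b_1 = Δ_1 - h_1(2σ_1 + σ_2)/6 = -2/3, c_1 = σ_1/2 = -1/2, d_1 = (σ_2 - σ_1)/(6h_1) = 1/6. So S'(4) = -7/6.

-1.1667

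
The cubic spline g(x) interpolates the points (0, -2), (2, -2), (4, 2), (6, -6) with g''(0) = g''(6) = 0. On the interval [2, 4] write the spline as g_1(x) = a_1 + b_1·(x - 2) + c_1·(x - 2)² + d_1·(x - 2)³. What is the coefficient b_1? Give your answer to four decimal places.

Write m_i for g''(x_i). With h_i = 2, 2, 2 and divided differences Δ_i = 0, 2, -4, the continuity of g' gives the tridiagonal system
  2·m_0 + 8·m_1 + 2·m_2 = 6(Δ_1 - Δ_0) = 12
  2·m_1 + 8·m_2 + 2·m_3 = 6(Δ_2 - Δ_1) = -36
Natural end conditions: m_0 = m_3 = 0.
Solving: m_0 = 0, m_1 = 14/5, m_2 = -26/5, m_3 = 0.
On [2, 4], with g_1(x) = a_1 + b_1·(x - 2) + c_1·(x - 2)² + d_1·(x - 2)³: c_1 = m_1/2 = 7/5, d_1 = (m_2 - m_1)/(6h_1) = -2/3, b_1 = Δ_1 - h_1(2m_1 + m_2)/6 = 28/15.

1.8667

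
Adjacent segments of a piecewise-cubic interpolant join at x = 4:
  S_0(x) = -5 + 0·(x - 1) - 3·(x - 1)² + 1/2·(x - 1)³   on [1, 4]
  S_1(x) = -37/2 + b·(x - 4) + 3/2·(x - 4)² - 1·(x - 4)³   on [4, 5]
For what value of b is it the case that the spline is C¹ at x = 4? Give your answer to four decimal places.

S_0'(x) = 0 - 6·(x - 1) + 3/2·(x - 1)², so S_0'(4) = -9/2. On the right, S_1'(4) = b, so b = -9/2.

-4.5000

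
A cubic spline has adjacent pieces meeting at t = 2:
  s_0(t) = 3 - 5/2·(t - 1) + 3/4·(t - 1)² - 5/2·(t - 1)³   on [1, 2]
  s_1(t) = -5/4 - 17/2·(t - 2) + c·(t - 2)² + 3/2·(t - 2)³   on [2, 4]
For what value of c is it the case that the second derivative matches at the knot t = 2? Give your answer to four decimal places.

-6.7500

s_0''(t) = 3/2 - 15·(t - 1), so s_0''(2) = -27/2. On the right, s_1''(2) = 2c, so c = -27/4.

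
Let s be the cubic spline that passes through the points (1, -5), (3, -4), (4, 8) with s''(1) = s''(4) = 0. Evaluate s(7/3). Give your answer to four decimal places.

-7.1728

Put M_i = s'' at the i-th knot. Here h = (2, 1) and Δ = (1/2, 12), so the interior equations h_(i-1)·M_(i-1) + 2(h_(i-1)+h_i)·M_i + h_i·M_(i+1) = 6(Δ_i − Δ_(i-1)) read
  2·M_0 + 6·M_1 + 1·M_2 = 6(Δ_1 - Δ_0) = 69
Natural end conditions: M_0 = M_2 = 0.
Forward elimination and back-substitution give M_0 = 0, M_1 = 23/2, M_2 = 0.
On [1, 3], s(x) = -5 - 10/3·(x - 1) + 0·(x - 1)² + 23/24·(x - 1)³.
With (x - 1) = 4/3: s(7/3) = -581/81.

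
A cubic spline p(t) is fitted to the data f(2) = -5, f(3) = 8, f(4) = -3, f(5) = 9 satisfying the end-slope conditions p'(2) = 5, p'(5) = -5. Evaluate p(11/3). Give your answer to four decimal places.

-0.4741

Let m_i = p''(x_i). Step sizes h_i = 1, 1, 1; slopes of the chords Δ_i = (y_(i+1) - y_i)/h_i = 13, -11, 12.
  1·m_0 + 4·m_1 + 1·m_2 = 6(Δ_1 - Δ_0) = -144
  1·m_1 + 4·m_2 + 1·m_3 = 6(Δ_2 - Δ_1) = 138
Clamped end conditions give two more equations: 2h_0·m_0 + h_0·m_1 = 6(Δ_0 - p'(2)) = 48 and h_2·m_2 + 2h_2·m_3 = 6(p'(5) - Δ_2) = -102.
Solving: m_0 = 878/15, m_1 = -1036/15, m_2 = 1106/15, m_3 = -1318/15.
On [3, 4], p(t) = 8 - 4/15·(t - 3) - 518/15·(t - 3)² + 119/5·(t - 3)³.
With (t - 3) = 2/3: p(11/3) = -64/135.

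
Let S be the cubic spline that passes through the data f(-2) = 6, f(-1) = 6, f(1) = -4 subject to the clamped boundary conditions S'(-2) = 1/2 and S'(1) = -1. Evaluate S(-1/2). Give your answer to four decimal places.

3.8281

Let M_i = S''(x_i). Step sizes h_i = 1, 2; slopes of the chords Δ_i = (y_(i+1) - y_i)/h_i = 0, -5.
  1·M_0 + 6·M_1 + 2·M_2 = 6(Δ_1 - Δ_0) = -30
Clamped end conditions give two more equations: 2h_0·M_0 + h_0·M_1 = 6(Δ_0 - S'(-2)) = -3 and h_1·M_1 + 2h_1·M_2 = 6(S'(1) - Δ_1) = 24.
Solving the tridiagonal system: M_0 = 3, M_1 = -9, M_2 = 21/2.
On [-1, 1], S(x) = 6 - 5/2·(x + 1) - 9/2·(x + 1)² + 13/8·(x + 1)³.
With (x + 1) = 1/2: S(-1/2) = 245/64.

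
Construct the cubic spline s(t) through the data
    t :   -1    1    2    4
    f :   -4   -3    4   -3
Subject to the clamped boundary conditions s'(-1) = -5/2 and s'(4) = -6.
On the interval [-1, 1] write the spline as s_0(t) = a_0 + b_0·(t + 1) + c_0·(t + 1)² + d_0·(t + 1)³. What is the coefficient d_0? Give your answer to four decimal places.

0.6953

Put m_i = s'' at the i-th knot. Here h = (2, 1, 2) and Δ = (1/2, 7, -7/2), so the interior equations h_(i-1)·m_(i-1) + 2(h_(i-1)+h_i)·m_i + h_i·m_(i+1) = 6(Δ_i − Δ_(i-1)) read
  2·m_0 + 6·m_1 + 1·m_2 = 6(Δ_1 - Δ_0) = 39
  1·m_1 + 6·m_2 + 2·m_3 = 6(Δ_2 - Δ_1) = -63
Clamped end conditions give two more equations: 2h_0·m_0 + h_0·m_1 = 6(Δ_0 - s'(-1)) = 18 and h_2·m_2 + 2h_2·m_3 = 6(s'(4) - Δ_2) = -15.
Hence m_0 = 7/32, m_1 = 137/16, m_2 = -205/16, m_3 = 85/32.
On [-1, 1], with s_0(t) = a_0 + b_0·(t + 1) + c_0·(t + 1)² + d_0·(t + 1)³: c_0 = m_0/2 = 7/64, d_0 = (m_1 - m_0)/(6h_0) = 89/128, b_0 = Δ_0 - h_0(2m_0 + m_1)/6 = -5/2.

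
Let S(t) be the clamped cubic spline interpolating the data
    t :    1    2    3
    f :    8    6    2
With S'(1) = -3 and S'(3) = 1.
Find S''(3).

With σ_i denoting the second derivative at x_i, h_i = 1, 1, and Δ_i = (y_(i+1) − y_i)/h_i = -2, -4:
  1·σ_0 + 4·σ_1 + 1·σ_2 = 6(Δ_1 - Δ_0) = -12
Clamped end conditions give two more equations: 2h_0·σ_0 + h_0·σ_1 = 6(Δ_0 - S'(1)) = 6 and h_1·σ_1 + 2h_1·σ_2 = 6(S'(3) - Δ_1) = 30.
Forward elimination and back-substitution give σ_0 = 8, σ_1 = -10, σ_2 = 20.

20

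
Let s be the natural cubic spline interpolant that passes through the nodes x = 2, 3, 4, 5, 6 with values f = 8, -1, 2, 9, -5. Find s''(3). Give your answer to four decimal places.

15.3214

Put M_i = s'' at the i-th knot. Here h = (1, 1, 1, 1) and Δ = (-9, 3, 7, -14), so the interior equations h_(i-1)·M_(i-1) + 2(h_(i-1)+h_i)·M_i + h_i·M_(i+1) = 6(Δ_i − Δ_(i-1)) read
  1·M_0 + 4·M_1 + 1·M_2 = 6(Δ_1 - Δ_0) = 72
  1·M_1 + 4·M_2 + 1·M_3 = 6(Δ_2 - Δ_1) = 24
  1·M_2 + 4·M_3 + 1·M_4 = 6(Δ_3 - Δ_2) = -126
Natural end conditions: M_0 = M_4 = 0.
Solving the tridiagonal system: M_0 = 0, M_1 = 429/28, M_2 = 75/7, M_3 = -957/28, M_4 = 0.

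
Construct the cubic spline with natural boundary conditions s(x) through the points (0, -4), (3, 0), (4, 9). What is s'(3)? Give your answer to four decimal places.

7.0833

Let M_i = s''(x_i). Step sizes h_i = 3, 1; slopes of the chords Δ_i = (y_(i+1) - y_i)/h_i = 4/3, 9.
  3·M_0 + 8·M_1 + 1·M_2 = 6(Δ_1 - Δ_0) = 46
Natural end conditions: M_0 = M_2 = 0.
Hence M_0 = 0, M_1 = 23/4, M_2 = 0.
On [3, 4], s'(x) = b_1 + 2c_1·(x - 3) + 3d_1·(x - 3)² with b_1 = Δ_1 - h_1(2M_1 + M_2)/6 = 85/12, c_1 = M_1/2 = 23/8, d_1 = (M_2 - M_1)/(6h_1) = -23/24. So s'(3) = 85/12.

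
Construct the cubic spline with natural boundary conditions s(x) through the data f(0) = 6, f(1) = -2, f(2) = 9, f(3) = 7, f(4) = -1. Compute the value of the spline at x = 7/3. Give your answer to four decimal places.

Write M_i for s''(x_i). With h_i = 1, 1, 1, 1 and divided differences Δ_i = -8, 11, -2, -8, the continuity of s' gives the tridiagonal system
  1·M_0 + 4·M_1 + 1·M_2 = 6(Δ_1 - Δ_0) = 114
  1·M_1 + 4·M_2 + 1·M_3 = 6(Δ_2 - Δ_1) = -78
  1·M_2 + 4·M_3 + 1·M_4 = 6(Δ_3 - Δ_2) = -36
Natural end conditions: M_0 = M_4 = 0.
Forward elimination and back-substitution give M_0 = 0, M_1 = 993/28, M_2 = -195/7, M_3 = -57/28, M_4 = 0.
On [2, 3], s(x) = 9 + 61/8·(x - 2) - 195/14·(x - 2)² + 241/56·(x - 2)³.
With (x - 2) = 1/3: s(7/3) = 1919/189.

10.1534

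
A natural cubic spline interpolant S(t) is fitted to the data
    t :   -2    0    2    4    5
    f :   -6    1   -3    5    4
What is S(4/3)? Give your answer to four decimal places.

Put σ_i = S'' at the i-th knot. Here h = (2, 2, 2, 1) and Δ = (7/2, -2, 4, -1), so the interior equations h_(i-1)·σ_(i-1) + 2(h_(i-1)+h_i)·σ_i + h_i·σ_(i+1) = 6(Δ_i − Δ_(i-1)) read
  2·σ_0 + 8·σ_1 + 2·σ_2 = 6(Δ_1 - Δ_0) = -33
  2·σ_1 + 8·σ_2 + 2·σ_3 = 6(Δ_2 - Δ_1) = 36
  2·σ_2 + 6·σ_3 + 1·σ_4 = 6(Δ_3 - Δ_2) = -30
Natural end conditions: σ_0 = σ_4 = 0.
Solving: σ_0 = 0, σ_1 = -501/82, σ_2 = 651/82, σ_3 = -627/82, σ_4 = 0.
On [0, 2], S(t) = 1 - 47/82·t - 501/164·t² + 48/41·t³.
With t = 4/3: S(4/3) = -893/369.

-2.4201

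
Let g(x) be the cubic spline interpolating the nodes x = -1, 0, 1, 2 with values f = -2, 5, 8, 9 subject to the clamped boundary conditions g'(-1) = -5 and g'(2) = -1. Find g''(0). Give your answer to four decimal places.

Put M_i = g'' at the i-th knot. Here h = (1, 1, 1) and Δ = (7, 3, 1), so the interior equations h_(i-1)·M_(i-1) + 2(h_(i-1)+h_i)·M_i + h_i·M_(i+1) = 6(Δ_i − Δ_(i-1)) read
  1·M_0 + 4·M_1 + 1·M_2 = 6(Δ_1 - Δ_0) = -24
  1·M_1 + 4·M_2 + 1·M_3 = 6(Δ_2 - Δ_1) = -12
Clamped end conditions give two more equations: 2h_0·M_0 + h_0·M_1 = 6(Δ_0 - g'(-1)) = 72 and h_2·M_2 + 2h_2·M_3 = 6(g'(2) - Δ_2) = -12.
Solving: M_0 = 676/15, M_1 = -272/15, M_2 = 52/15, M_3 = -116/15.

-18.1333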